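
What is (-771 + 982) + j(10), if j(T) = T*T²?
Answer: 1211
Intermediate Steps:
j(T) = T³
(-771 + 982) + j(10) = (-771 + 982) + 10³ = 211 + 1000 = 1211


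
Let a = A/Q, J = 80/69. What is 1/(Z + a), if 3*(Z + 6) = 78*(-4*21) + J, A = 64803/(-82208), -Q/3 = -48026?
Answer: -817261131456/1789486032647407 ≈ -0.00045670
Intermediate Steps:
Q = 144078 (Q = -3*(-48026) = 144078)
J = 80/69 (J = 80*(1/69) = 80/69 ≈ 1.1594)
A = -64803/82208 (A = 64803*(-1/82208) = -64803/82208 ≈ -0.78828)
Z = -453250/207 (Z = -6 + (78*(-4*21) + 80/69)/3 = -6 + (78*(-84) + 80/69)/3 = -6 + (-6552 + 80/69)/3 = -6 + (1/3)*(-452008/69) = -6 - 452008/207 = -453250/207 ≈ -2189.6)
a = -21601/3948121408 (a = -64803/82208/144078 = -64803/82208*1/144078 = -21601/3948121408 ≈ -5.4712e-6)
1/(Z + a) = 1/(-453250/207 - 21601/3948121408) = 1/(-1789486032647407/817261131456) = -817261131456/1789486032647407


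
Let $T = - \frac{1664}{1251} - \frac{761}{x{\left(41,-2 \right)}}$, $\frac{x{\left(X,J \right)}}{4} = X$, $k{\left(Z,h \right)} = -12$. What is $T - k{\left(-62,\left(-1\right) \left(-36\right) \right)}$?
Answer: $\frac{1237061}{205164} \approx 6.0296$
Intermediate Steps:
$x{\left(X,J \right)} = 4 X$
$T = - \frac{1224907}{205164}$ ($T = - \frac{1664}{1251} - \frac{761}{4 \cdot 41} = \left(-1664\right) \frac{1}{1251} - \frac{761}{164} = - \frac{1664}{1251} - \frac{761}{164} = - \frac{1224907}{205164} \approx -5.9704$)
$T - k{\left(-62,\left(-1\right) \left(-36\right) \right)} = - \frac{1224907}{205164} - -12 = - \frac{1224907}{205164} + 12 = \frac{1237061}{205164}$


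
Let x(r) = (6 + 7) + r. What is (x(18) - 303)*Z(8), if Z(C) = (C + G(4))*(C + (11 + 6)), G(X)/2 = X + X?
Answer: -163200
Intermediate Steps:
x(r) = 13 + r
G(X) = 4*X (G(X) = 2*(X + X) = 2*(2*X) = 4*X)
Z(C) = (16 + C)*(17 + C) (Z(C) = (C + 4*4)*(C + (11 + 6)) = (C + 16)*(C + 17) = (16 + C)*(17 + C))
(x(18) - 303)*Z(8) = ((13 + 18) - 303)*(272 + 8**2 + 33*8) = (31 - 303)*(272 + 64 + 264) = -272*600 = -163200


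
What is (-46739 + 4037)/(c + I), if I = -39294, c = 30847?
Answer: 42702/8447 ≈ 5.0553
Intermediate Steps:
(-46739 + 4037)/(c + I) = (-46739 + 4037)/(30847 - 39294) = -42702/(-8447) = -42702*(-1/8447) = 42702/8447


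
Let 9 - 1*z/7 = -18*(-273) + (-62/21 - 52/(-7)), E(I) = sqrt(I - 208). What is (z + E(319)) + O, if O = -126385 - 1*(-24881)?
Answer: -407611/3 + sqrt(111) ≈ -1.3586e+5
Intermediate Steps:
E(I) = sqrt(-208 + I)
O = -101504 (O = -126385 + 24881 = -101504)
z = -103099/3 (z = 63 - 7*(-18*(-273) + (-62/21 - 52/(-7))) = 63 - 7*(4914 + (-62*1/21 - 52*(-1/7))) = 63 - 7*(4914 + (-62/21 + 52/7)) = 63 - 7*(4914 + 94/21) = 63 - 7*103288/21 = 63 - 103288/3 = -103099/3 ≈ -34366.)
(z + E(319)) + O = (-103099/3 + sqrt(-208 + 319)) - 101504 = (-103099/3 + sqrt(111)) - 101504 = -407611/3 + sqrt(111)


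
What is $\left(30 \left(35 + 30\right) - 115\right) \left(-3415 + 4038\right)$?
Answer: $1143205$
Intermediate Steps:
$\left(30 \left(35 + 30\right) - 115\right) \left(-3415 + 4038\right) = \left(30 \cdot 65 - 115\right) 623 = \left(1950 - 115\right) 623 = 1835 \cdot 623 = 1143205$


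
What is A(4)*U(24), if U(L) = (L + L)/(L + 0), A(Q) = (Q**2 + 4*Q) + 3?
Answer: 70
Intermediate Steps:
A(Q) = 3 + Q**2 + 4*Q
U(L) = 2 (U(L) = (2*L)/L = 2)
A(4)*U(24) = (3 + 4**2 + 4*4)*2 = (3 + 16 + 16)*2 = 35*2 = 70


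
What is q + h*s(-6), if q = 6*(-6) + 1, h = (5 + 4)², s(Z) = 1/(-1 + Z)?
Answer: -326/7 ≈ -46.571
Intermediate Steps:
h = 81 (h = 9² = 81)
q = -35 (q = -36 + 1 = -35)
q + h*s(-6) = -35 + 81/(-1 - 6) = -35 + 81/(-7) = -35 + 81*(-⅐) = -35 - 81/7 = -326/7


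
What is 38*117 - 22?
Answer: 4424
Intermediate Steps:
38*117 - 22 = 4446 - 22 = 4424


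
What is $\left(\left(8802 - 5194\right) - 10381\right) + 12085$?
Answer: $5312$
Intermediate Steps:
$\left(\left(8802 - 5194\right) - 10381\right) + 12085 = \left(3608 - 10381\right) + 12085 = -6773 + 12085 = 5312$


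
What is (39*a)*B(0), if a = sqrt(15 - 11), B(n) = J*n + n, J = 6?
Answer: 0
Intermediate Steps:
B(n) = 7*n (B(n) = 6*n + n = 7*n)
a = 2 (a = sqrt(4) = 2)
(39*a)*B(0) = (39*2)*(7*0) = 78*0 = 0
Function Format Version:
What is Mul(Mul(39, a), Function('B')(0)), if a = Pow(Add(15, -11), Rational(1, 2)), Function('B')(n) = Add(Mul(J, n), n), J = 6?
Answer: 0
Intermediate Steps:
Function('B')(n) = Mul(7, n) (Function('B')(n) = Add(Mul(6, n), n) = Mul(7, n))
a = 2 (a = Pow(4, Rational(1, 2)) = 2)
Mul(Mul(39, a), Function('B')(0)) = Mul(Mul(39, 2), Mul(7, 0)) = Mul(78, 0) = 0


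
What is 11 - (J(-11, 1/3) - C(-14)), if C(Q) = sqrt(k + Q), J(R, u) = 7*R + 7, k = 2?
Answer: 81 + 2*I*sqrt(3) ≈ 81.0 + 3.4641*I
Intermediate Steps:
J(R, u) = 7 + 7*R
C(Q) = sqrt(2 + Q)
11 - (J(-11, 1/3) - C(-14)) = 11 - ((7 + 7*(-11)) - sqrt(2 - 14)) = 11 - ((7 - 77) - sqrt(-12)) = 11 - (-70 - 2*I*sqrt(3)) = 11 + (70 + 2*I*sqrt(3)) = 81 + 2*I*sqrt(3)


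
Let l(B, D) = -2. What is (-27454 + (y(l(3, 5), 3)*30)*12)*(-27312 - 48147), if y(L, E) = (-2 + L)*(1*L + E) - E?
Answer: 2261808066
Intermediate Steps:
y(L, E) = -E + (-2 + L)*(E + L) (y(L, E) = (-2 + L)*(L + E) - E = (-2 + L)*(E + L) - E = -E + (-2 + L)*(E + L))
(-27454 + (y(l(3, 5), 3)*30)*12)*(-27312 - 48147) = (-27454 + (((-2)² - 3*3 - 2*(-2) + 3*(-2))*30)*12)*(-27312 - 48147) = (-27454 + ((4 - 9 + 4 - 6)*30)*12)*(-75459) = (-27454 - 7*30*12)*(-75459) = (-27454 - 210*12)*(-75459) = (-27454 - 2520)*(-75459) = -29974*(-75459) = 2261808066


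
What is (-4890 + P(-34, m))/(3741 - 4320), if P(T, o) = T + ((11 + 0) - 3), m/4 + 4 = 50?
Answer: 4916/579 ≈ 8.4905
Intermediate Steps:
m = 184 (m = -16 + 4*50 = -16 + 200 = 184)
P(T, o) = 8 + T (P(T, o) = T + (11 - 3) = T + 8 = 8 + T)
(-4890 + P(-34, m))/(3741 - 4320) = (-4890 + (8 - 34))/(3741 - 4320) = (-4890 - 26)/(-579) = -4916*(-1/579) = 4916/579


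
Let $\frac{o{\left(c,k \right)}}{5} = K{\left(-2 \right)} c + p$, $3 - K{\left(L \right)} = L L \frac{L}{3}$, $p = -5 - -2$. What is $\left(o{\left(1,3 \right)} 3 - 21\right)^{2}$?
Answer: $361$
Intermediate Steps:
$p = -3$ ($p = -5 + 2 = -3$)
$K{\left(L \right)} = 3 - \frac{L^{3}}{3}$ ($K{\left(L \right)} = 3 - L L \frac{L}{3} = 3 - L^{2} L \frac{1}{3} = 3 - L^{2} \frac{L}{3} = 3 - \frac{L^{3}}{3}$)
$o{\left(c,k \right)} = -15 + \frac{85 c}{3}$ ($o{\left(c,k \right)} = 5 \left(\left(3 - \frac{\left(-2\right)^{3}}{3}\right) c - 3\right) = 5 \left(\left(3 - - \frac{8}{3}\right) c - 3\right) = 5 \left(\left(3 + \frac{8}{3}\right) c - 3\right) = 5 \left(\frac{17 c}{3} - 3\right) = 5 \left(-3 + \frac{17 c}{3}\right) = -15 + \frac{85 c}{3}$)
$\left(o{\left(1,3 \right)} 3 - 21\right)^{2} = \left(\left(-15 + \frac{85}{3} \cdot 1\right) 3 - 21\right)^{2} = \left(\left(-15 + \frac{85}{3}\right) 3 - 21\right)^{2} = \left(\frac{40}{3} \cdot 3 - 21\right)^{2} = \left(40 - 21\right)^{2} = 19^{2} = 361$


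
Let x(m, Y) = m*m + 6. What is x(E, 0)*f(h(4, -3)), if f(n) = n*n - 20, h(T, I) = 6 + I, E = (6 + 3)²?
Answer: -72237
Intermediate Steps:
E = 81 (E = 9² = 81)
f(n) = -20 + n² (f(n) = n² - 20 = -20 + n²)
x(m, Y) = 6 + m² (x(m, Y) = m² + 6 = 6 + m²)
x(E, 0)*f(h(4, -3)) = (6 + 81²)*(-20 + (6 - 3)²) = (6 + 6561)*(-20 + 3²) = 6567*(-20 + 9) = 6567*(-11) = -72237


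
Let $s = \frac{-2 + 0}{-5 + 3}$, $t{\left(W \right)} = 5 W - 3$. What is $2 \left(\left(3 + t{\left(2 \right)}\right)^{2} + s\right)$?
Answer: $202$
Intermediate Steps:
$t{\left(W \right)} = -3 + 5 W$
$s = 1$ ($s = - \frac{2}{-2} = \left(-2\right) \left(- \frac{1}{2}\right) = 1$)
$2 \left(\left(3 + t{\left(2 \right)}\right)^{2} + s\right) = 2 \left(\left(3 + \left(-3 + 5 \cdot 2\right)\right)^{2} + 1\right) = 2 \left(\left(3 + \left(-3 + 10\right)\right)^{2} + 1\right) = 2 \left(\left(3 + 7\right)^{2} + 1\right) = 2 \left(10^{2} + 1\right) = 2 \left(100 + 1\right) = 2 \cdot 101 = 202$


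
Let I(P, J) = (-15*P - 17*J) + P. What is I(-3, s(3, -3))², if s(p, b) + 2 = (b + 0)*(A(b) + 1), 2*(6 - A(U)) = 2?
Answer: 145924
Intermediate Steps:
A(U) = 5 (A(U) = 6 - ½*2 = 6 - 1 = 5)
s(p, b) = -2 + 6*b (s(p, b) = -2 + (b + 0)*(5 + 1) = -2 + b*6 = -2 + 6*b)
I(P, J) = -17*J - 14*P (I(P, J) = (-17*J - 15*P) + P = -17*J - 14*P)
I(-3, s(3, -3))² = (-17*(-2 + 6*(-3)) - 14*(-3))² = (-17*(-2 - 18) + 42)² = (-17*(-20) + 42)² = (340 + 42)² = 382² = 145924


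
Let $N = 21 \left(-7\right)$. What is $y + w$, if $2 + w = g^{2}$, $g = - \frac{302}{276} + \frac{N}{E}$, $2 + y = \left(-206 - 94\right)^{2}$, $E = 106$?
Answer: $\frac{1203657234733}{13373649} \approx 90002.0$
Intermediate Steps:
$N = -147$
$y = 89998$ ($y = -2 + \left(-206 - 94\right)^{2} = -2 + \left(-300\right)^{2} = -2 + 90000 = 89998$)
$g = - \frac{9073}{3657}$ ($g = - \frac{302}{276} - \frac{147}{106} = \left(-302\right) \frac{1}{276} - \frac{147}{106} = - \frac{151}{138} - \frac{147}{106} = - \frac{9073}{3657} \approx -2.481$)
$w = \frac{55572031}{13373649}$ ($w = -2 + \left(- \frac{9073}{3657}\right)^{2} = -2 + \frac{82319329}{13373649} = \frac{55572031}{13373649} \approx 4.1553$)
$y + w = 89998 + \frac{55572031}{13373649} = \frac{1203657234733}{13373649}$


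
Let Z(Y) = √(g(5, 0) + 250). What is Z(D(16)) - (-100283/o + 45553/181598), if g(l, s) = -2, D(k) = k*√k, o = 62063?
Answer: 15384036395/11270516674 + 2*√62 ≈ 17.113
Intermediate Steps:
D(k) = k^(3/2)
Z(Y) = 2*√62 (Z(Y) = √(-2 + 250) = √248 = 2*√62)
Z(D(16)) - (-100283/o + 45553/181598) = 2*√62 - (-100283/62063 + 45553/181598) = 2*√62 - 1*(-15384036395/11270516674) = 2*√62 + 15384036395/11270516674 = 15384036395/11270516674 + 2*√62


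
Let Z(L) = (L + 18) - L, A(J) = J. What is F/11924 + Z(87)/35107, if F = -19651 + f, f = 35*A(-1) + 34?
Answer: -172427033/104653967 ≈ -1.6476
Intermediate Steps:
Z(L) = 18 (Z(L) = (18 + L) - L = 18)
f = -1 (f = 35*(-1) + 34 = -35 + 34 = -1)
F = -19652 (F = -19651 - 1 = -19652)
F/11924 + Z(87)/35107 = -19652/11924 + 18/35107 = -19652*1/11924 + 18*(1/35107) = -4913/2981 + 18/35107 = -172427033/104653967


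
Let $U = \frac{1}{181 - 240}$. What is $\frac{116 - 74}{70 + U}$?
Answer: $\frac{2478}{4129} \approx 0.60015$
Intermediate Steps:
$U = - \frac{1}{59}$ ($U = \frac{1}{181 - 240} = \frac{1}{-59} = - \frac{1}{59} \approx -0.016949$)
$\frac{116 - 74}{70 + U} = \frac{116 - 74}{70 - \frac{1}{59}} = \frac{42}{\frac{4129}{59}} = 42 \cdot \frac{59}{4129} = \frac{2478}{4129}$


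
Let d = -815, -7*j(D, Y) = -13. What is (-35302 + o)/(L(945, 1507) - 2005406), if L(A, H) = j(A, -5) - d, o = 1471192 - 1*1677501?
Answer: 1691277/14032124 ≈ 0.12053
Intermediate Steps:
j(D, Y) = 13/7 (j(D, Y) = -⅐*(-13) = 13/7)
o = -206309 (o = 1471192 - 1677501 = -206309)
L(A, H) = 5718/7 (L(A, H) = 13/7 - 1*(-815) = 13/7 + 815 = 5718/7)
(-35302 + o)/(L(945, 1507) - 2005406) = (-35302 - 206309)/(5718/7 - 2005406) = -241611/(-14032124/7) = -241611*(-7/14032124) = 1691277/14032124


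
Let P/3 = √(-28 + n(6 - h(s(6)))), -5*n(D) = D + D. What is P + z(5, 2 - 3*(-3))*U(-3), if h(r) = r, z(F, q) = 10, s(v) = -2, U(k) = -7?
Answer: -70 + 6*I*√195/5 ≈ -70.0 + 16.757*I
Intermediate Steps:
n(D) = -2*D/5 (n(D) = -(D + D)/5 = -2*D/5)
P = 6*I*√195/5 (P = 3*√(-28 - 2*(6 - 1*(-2))/5) = 3*√(-28 - 2*(6 + 2)/5) = 3*√(-28 - ⅖*8) = 3*√(-28 - 16/5) = 3*√(-156/5) = 3*(2*I*√195/5) = 6*I*√195/5 ≈ 16.757*I)
P + z(5, 2 - 3*(-3))*U(-3) = 6*I*√195/5 + 10*(-7) = 6*I*√195/5 - 70 = -70 + 6*I*√195/5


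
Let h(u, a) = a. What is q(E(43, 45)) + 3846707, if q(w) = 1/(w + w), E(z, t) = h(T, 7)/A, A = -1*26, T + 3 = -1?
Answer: 26926936/7 ≈ 3.8467e+6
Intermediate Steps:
T = -4 (T = -3 - 1 = -4)
A = -26
E(z, t) = -7/26 (E(z, t) = 7/(-26) = 7*(-1/26) = -7/26)
q(w) = 1/(2*w)
q(E(43, 45)) + 3846707 = 1/(2*(-7/26)) + 3846707 = (1/2)*(-26/7) + 3846707 = -13/7 + 3846707 = 26926936/7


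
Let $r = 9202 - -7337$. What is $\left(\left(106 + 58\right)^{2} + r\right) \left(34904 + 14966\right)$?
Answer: $2166103450$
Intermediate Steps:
$r = 16539$ ($r = 9202 + 7337 = 16539$)
$\left(\left(106 + 58\right)^{2} + r\right) \left(34904 + 14966\right) = \left(\left(106 + 58\right)^{2} + 16539\right) \left(34904 + 14966\right) = \left(164^{2} + 16539\right) 49870 = \left(26896 + 16539\right) 49870 = 43435 \cdot 49870 = 2166103450$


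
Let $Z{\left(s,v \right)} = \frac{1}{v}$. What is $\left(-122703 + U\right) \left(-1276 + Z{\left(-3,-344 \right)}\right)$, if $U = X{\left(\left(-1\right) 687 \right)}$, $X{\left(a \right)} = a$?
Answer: $\frac{27080711775}{172} \approx 1.5745 \cdot 10^{8}$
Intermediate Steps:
$U = -687$ ($U = \left(-1\right) 687 = -687$)
$\left(-122703 + U\right) \left(-1276 + Z{\left(-3,-344 \right)}\right) = \left(-122703 - 687\right) \left(-1276 + \frac{1}{-344}\right) = - 123390 \left(-1276 - \frac{1}{344}\right) = \left(-123390\right) \left(- \frac{438945}{344}\right) = \frac{27080711775}{172}$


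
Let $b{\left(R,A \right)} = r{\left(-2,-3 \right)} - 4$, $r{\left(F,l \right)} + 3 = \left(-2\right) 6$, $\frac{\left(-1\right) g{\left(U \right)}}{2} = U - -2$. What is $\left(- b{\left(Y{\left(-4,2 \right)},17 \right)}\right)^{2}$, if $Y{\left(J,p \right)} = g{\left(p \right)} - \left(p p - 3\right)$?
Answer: $361$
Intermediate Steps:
$g{\left(U \right)} = -4 - 2 U$ ($g{\left(U \right)} = - 2 \left(U - -2\right) = - 2 \left(U + 2\right) = - 2 \left(2 + U\right) = -4 - 2 U$)
$Y{\left(J,p \right)} = -1 - p^{2} - 2 p$ ($Y{\left(J,p \right)} = \left(-4 - 2 p\right) - \left(p p - 3\right) = \left(-4 - 2 p\right) - \left(p^{2} - 3\right) = \left(-4 - 2 p\right) - \left(-3 + p^{2}\right) = -1 - p^{2} - 2 p$)
$r{\left(F,l \right)} = -15$ ($r{\left(F,l \right)} = -3 - 12 = -15$)
$b{\left(R,A \right)} = -19$ ($b{\left(R,A \right)} = -15 - 4 = -19$)
$\left(- b{\left(Y{\left(-4,2 \right)},17 \right)}\right)^{2} = \left(\left(-1\right) \left(-19\right)\right)^{2} = 19^{2} = 361$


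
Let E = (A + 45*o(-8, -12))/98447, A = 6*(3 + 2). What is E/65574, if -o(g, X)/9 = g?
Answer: 545/1075927263 ≈ 5.0654e-7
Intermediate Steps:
o(g, X) = -9*g
A = 30 (A = 6*5 = 30)
E = 3270/98447 (E = (30 + 45*(-9*(-8)))/98447 = (30 + 45*72)*(1/98447) = (30 + 3240)*(1/98447) = 3270*(1/98447) = 3270/98447 ≈ 0.033216)
E/65574 = (3270/98447)/65574 = (3270/98447)*(1/65574) = 545/1075927263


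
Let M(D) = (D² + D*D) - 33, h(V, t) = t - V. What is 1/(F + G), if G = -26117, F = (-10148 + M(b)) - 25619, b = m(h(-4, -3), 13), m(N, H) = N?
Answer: -1/61915 ≈ -1.6151e-5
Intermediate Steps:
b = 1 (b = -3 - 1*(-4) = -3 + 4 = 1)
M(D) = -33 + 2*D² (M(D) = (D² + D²) - 33 = 2*D² - 33 = -33 + 2*D²)
F = -35798 (F = (-10148 + (-33 + 2*1²)) - 25619 = (-10148 + (-33 + 2*1)) - 25619 = (-10148 + (-33 + 2)) - 25619 = (-10148 - 31) - 25619 = -10179 - 25619 = -35798)
1/(F + G) = 1/(-35798 - 26117) = 1/(-61915) = -1/61915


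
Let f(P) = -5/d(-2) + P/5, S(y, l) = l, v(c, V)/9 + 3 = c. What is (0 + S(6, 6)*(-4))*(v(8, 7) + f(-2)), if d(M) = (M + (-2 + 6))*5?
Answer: -5292/5 ≈ -1058.4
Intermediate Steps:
v(c, V) = -27 + 9*c
d(M) = 20 + 5*M (d(M) = (M + 4)*5 = (4 + M)*5 = 20 + 5*M)
f(P) = -½ + P/5 (f(P) = -5/(20 + 5*(-2)) + P/5 = -5/(20 - 10) + P*(⅕) = -5/10 + P/5 = -5*⅒ + P/5 = -½ + P/5)
(0 + S(6, 6)*(-4))*(v(8, 7) + f(-2)) = (0 + 6*(-4))*((-27 + 9*8) + (-½ + (⅕)*(-2))) = (0 - 24)*((-27 + 72) + (-½ - ⅖)) = -24*(45 - 9/10) = -24*441/10 = -5292/5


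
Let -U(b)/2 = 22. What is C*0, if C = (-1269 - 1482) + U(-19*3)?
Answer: 0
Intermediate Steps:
U(b) = -44 (U(b) = -2*22 = -44)
C = -2795 (C = (-1269 - 1482) - 44 = -2751 - 44 = -2795)
C*0 = -2795*0 = 0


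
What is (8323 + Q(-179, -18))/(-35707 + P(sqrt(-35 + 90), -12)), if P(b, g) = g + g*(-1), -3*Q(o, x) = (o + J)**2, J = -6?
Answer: 9256/107121 ≈ 0.086407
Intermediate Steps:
Q(o, x) = -(-6 + o)**2/3 (Q(o, x) = -(o - 6)**2/3 = -(-6 + o)**2/3)
P(b, g) = 0 (P(b, g) = g - g = 0)
(8323 + Q(-179, -18))/(-35707 + P(sqrt(-35 + 90), -12)) = (8323 - (-6 - 179)**2/3)/(-35707 + 0) = (8323 - 1/3*(-185)**2)/(-35707) = (8323 - 1/3*34225)*(-1/35707) = (8323 - 34225/3)*(-1/35707) = -9256/3*(-1/35707) = 9256/107121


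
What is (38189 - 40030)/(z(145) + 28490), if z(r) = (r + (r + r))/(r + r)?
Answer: -3682/56983 ≈ -0.064616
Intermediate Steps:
z(r) = 3/2 (z(r) = (r + 2*r)/((2*r)) = (3*r)*(1/(2*r)) = 3/2)
(38189 - 40030)/(z(145) + 28490) = (38189 - 40030)/(3/2 + 28490) = -1841/56983/2 = -1841*2/56983 = -3682/56983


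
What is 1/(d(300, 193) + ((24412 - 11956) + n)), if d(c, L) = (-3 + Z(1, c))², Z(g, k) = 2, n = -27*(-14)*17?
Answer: 1/18883 ≈ 5.2958e-5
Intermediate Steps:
n = 6426 (n = 378*17 = 6426)
d(c, L) = 1 (d(c, L) = (-3 + 2)² = (-1)² = 1)
1/(d(300, 193) + ((24412 - 11956) + n)) = 1/(1 + ((24412 - 11956) + 6426)) = 1/(1 + (12456 + 6426)) = 1/(1 + 18882) = 1/18883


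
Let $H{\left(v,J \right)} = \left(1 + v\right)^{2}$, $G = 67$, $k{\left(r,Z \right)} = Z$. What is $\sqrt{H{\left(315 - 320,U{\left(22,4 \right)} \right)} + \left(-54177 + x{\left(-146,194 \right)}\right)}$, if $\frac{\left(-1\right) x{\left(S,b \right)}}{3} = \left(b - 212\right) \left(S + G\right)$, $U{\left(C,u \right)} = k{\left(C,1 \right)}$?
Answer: $i \sqrt{58427} \approx 241.72 i$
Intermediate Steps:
$U{\left(C,u \right)} = 1$
$x{\left(S,b \right)} = - 3 \left(-212 + b\right) \left(67 + S\right)$ ($x{\left(S,b \right)} = - 3 \left(b - 212\right) \left(S + 67\right) = - 3 \left(-212 + b\right) \left(67 + S\right)$)
$\sqrt{H{\left(315 - 320,U{\left(22,4 \right)} \right)} + \left(-54177 + x{\left(-146,194 \right)}\right)} = \sqrt{\left(1 + \left(315 - 320\right)\right)^{2} + \left(-54177 + \left(42612 - 38994 + 636 \left(-146\right) - \left(-438\right) 194\right)\right)} = \sqrt{\left(1 + \left(315 - 320\right)\right)^{2} + \left(-54177 + \left(42612 - 38994 - 92856 + 84972\right)\right)} = \sqrt{\left(1 - 5\right)^{2} - 58443} = \sqrt{\left(-4\right)^{2} - 58443} = \sqrt{16 - 58443} = \sqrt{-58427} = i \sqrt{58427}$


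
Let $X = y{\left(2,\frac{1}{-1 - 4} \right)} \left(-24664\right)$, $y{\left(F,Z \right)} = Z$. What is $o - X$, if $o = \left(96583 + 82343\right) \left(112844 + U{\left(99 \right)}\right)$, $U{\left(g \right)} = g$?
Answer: $\frac{101042171426}{5} \approx 2.0208 \cdot 10^{10}$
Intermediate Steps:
$X = \frac{24664}{5}$ ($X = \frac{1}{-1 - 4} \left(-24664\right) = \frac{1}{-5} \left(-24664\right) = \left(- \frac{1}{5}\right) \left(-24664\right) = \frac{24664}{5} \approx 4932.8$)
$o = 20208439218$ ($o = \left(96583 + 82343\right) \left(112844 + 99\right) = 178926 \cdot 112943 = 20208439218$)
$o - X = 20208439218 - \frac{24664}{5} = \frac{101042171426}{5}$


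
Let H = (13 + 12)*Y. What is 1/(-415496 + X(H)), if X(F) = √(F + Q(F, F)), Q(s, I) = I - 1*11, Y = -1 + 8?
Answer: -415496/172636925677 - √339/172636925677 ≈ -2.4069e-6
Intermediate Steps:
Y = 7
H = 175 (H = (13 + 12)*7 = 25*7 = 175)
Q(s, I) = -11 + I (Q(s, I) = I - 11 = -11 + I)
X(F) = √(-11 + 2*F) (X(F) = √(F + (-11 + F)) = √(-11 + 2*F))
1/(-415496 + X(H)) = 1/(-415496 + √(-11 + 2*175)) = 1/(-415496 + √(-11 + 350)) = 1/(-415496 + √339)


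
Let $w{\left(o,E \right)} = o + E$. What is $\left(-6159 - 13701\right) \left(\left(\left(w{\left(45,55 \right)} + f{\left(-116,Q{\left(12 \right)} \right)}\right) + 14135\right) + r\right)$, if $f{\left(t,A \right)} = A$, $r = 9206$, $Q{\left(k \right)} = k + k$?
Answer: $-466014900$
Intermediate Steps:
$Q{\left(k \right)} = 2 k$
$w{\left(o,E \right)} = E + o$
$\left(-6159 - 13701\right) \left(\left(\left(w{\left(45,55 \right)} + f{\left(-116,Q{\left(12 \right)} \right)}\right) + 14135\right) + r\right) = \left(-6159 - 13701\right) \left(\left(\left(\left(55 + 45\right) + 2 \cdot 12\right) + 14135\right) + 9206\right) = - 19860 \left(\left(\left(100 + 24\right) + 14135\right) + 9206\right) = - 19860 \left(\left(124 + 14135\right) + 9206\right) = - 19860 \left(14259 + 9206\right) = \left(-19860\right) 23465 = -466014900$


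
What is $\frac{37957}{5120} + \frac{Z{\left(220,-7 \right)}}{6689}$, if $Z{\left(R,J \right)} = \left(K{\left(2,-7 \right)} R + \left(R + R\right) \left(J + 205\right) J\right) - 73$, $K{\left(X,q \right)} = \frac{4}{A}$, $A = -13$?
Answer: $- \frac{37299688031}{445219840} \approx -83.778$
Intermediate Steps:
$K{\left(X,q \right)} = - \frac{4}{13}$ ($K{\left(X,q \right)} = \frac{4}{-13} = 4 \left(- \frac{1}{13}\right) = - \frac{4}{13}$)
$Z{\left(R,J \right)} = -73 - \frac{4 R}{13} + 2 J R \left(205 + J\right)$ ($Z{\left(R,J \right)} = \left(- \frac{4 R}{13} + \left(R + R\right) \left(J + 205\right) J\right) - 73 = \left(- \frac{4 R}{13} + 2 R \left(205 + J\right) J\right) - 73 = \left(- \frac{4 R}{13} + 2 J R \left(205 + J\right)\right) - 73 = -73 - \frac{4 R}{13} + 2 J R \left(205 + J\right)$)
$\frac{37957}{5120} + \frac{Z{\left(220,-7 \right)}}{6689} = \frac{37957}{5120} + \frac{-73 - \frac{880}{13} + 2 \cdot 220 \left(-7\right)^{2} + 410 \left(-7\right) 220}{6689} = 37957 \cdot \frac{1}{5120} + \left(-73 - \frac{880}{13} + 2 \cdot 220 \cdot 49 - 631400\right) \frac{1}{6689} = \frac{37957}{5120} + \left(-73 - \frac{880}{13} + 21560 - 631400\right) \frac{1}{6689} = \frac{37957}{5120} - \frac{7929749}{86957} = - \frac{37299688031}{445219840}$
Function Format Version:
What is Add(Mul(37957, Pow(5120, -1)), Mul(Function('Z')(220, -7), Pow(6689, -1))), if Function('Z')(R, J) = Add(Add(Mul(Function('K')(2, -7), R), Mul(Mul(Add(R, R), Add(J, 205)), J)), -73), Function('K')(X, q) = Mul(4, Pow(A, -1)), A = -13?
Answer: Rational(-37299688031, 445219840) ≈ -83.778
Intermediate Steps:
Function('K')(X, q) = Rational(-4, 13) (Function('K')(X, q) = Mul(4, Pow(-13, -1)) = Mul(4, Rational(-1, 13)) = Rational(-4, 13))
Function('Z')(R, J) = Add(-73, Mul(Rational(-4, 13), R), Mul(2, J, R, Add(205, J))) (Function('Z')(R, J) = Add(Add(Mul(Rational(-4, 13), R), Mul(Mul(Add(R, R), Add(J, 205)), J)), -73) = Add(Add(Mul(Rational(-4, 13), R), Mul(Mul(Mul(2, R), Add(205, J)), J)), -73) = Add(Add(Mul(Rational(-4, 13), R), Mul(Mul(2, R, Add(205, J)), J)), -73) = Add(Add(Mul(Rational(-4, 13), R), Mul(2, J, R, Add(205, J))), -73) = Add(-73, Mul(Rational(-4, 13), R), Mul(2, J, R, Add(205, J))))
Add(Mul(37957, Pow(5120, -1)), Mul(Function('Z')(220, -7), Pow(6689, -1))) = Add(Mul(37957, Pow(5120, -1)), Mul(Add(-73, Mul(Rational(-4, 13), 220), Mul(2, 220, Pow(-7, 2)), Mul(410, -7, 220)), Pow(6689, -1))) = Add(Mul(37957, Rational(1, 5120)), Mul(Add(-73, Rational(-880, 13), Mul(2, 220, 49), -631400), Rational(1, 6689))) = Add(Rational(37957, 5120), Mul(Add(-73, Rational(-880, 13), 21560, -631400), Rational(1, 6689))) = Add(Rational(37957, 5120), Mul(Rational(-7929749, 13), Rational(1, 6689))) = Add(Rational(37957, 5120), Rational(-7929749, 86957)) = Rational(-37299688031, 445219840)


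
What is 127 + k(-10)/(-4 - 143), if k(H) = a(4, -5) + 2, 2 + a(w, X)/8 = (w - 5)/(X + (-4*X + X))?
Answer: 93419/735 ≈ 127.10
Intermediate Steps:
a(w, X) = -16 - 4*(-5 + w)/X (a(w, X) = -16 + 8*((w - 5)/(X + (-4*X + X))) = -16 + 8*((-5 + w)/(X - 3*X)) = -16 + 8*((-5 + w)/((-2*X))) = -16 + 8*((-5 + w)*(-1/(2*X))) = -16 + 8*(-(-5 + w)/(2*X)) = -16 - 4*(-5 + w)/X)
k(H) = -74/5 (k(H) = 4*(5 - 1*4 - 4*(-5))/(-5) + 2 = 4*(-1/5)*(5 - 4 + 20) + 2 = 4*(-1/5)*21 + 2 = -84/5 + 2 = -74/5)
127 + k(-10)/(-4 - 143) = 127 - 74/5/(-4 - 143) = 127 - 74/5/(-147) = 127 - 1/147*(-74/5) = 127 + 74/735 = 93419/735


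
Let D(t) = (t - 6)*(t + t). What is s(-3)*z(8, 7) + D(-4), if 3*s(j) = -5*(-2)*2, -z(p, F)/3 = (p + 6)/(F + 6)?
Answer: 760/13 ≈ 58.462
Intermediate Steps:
D(t) = 2*t*(-6 + t) (D(t) = (-6 + t)*(2*t) = 2*t*(-6 + t))
z(p, F) = -3*(6 + p)/(6 + F) (z(p, F) = -3*(p + 6)/(F + 6) = -3*(6 + p)/(6 + F))
s(j) = 20/3 (s(j) = (-5*(-2)*2)/3 = (10*2)/3 = (⅓)*20 = 20/3)
s(-3)*z(8, 7) + D(-4) = 20*(3*(-6 - 1*8)/(6 + 7))/3 + 2*(-4)*(-6 - 4) = 20*(3*(-6 - 8)/13)/3 + 2*(-4)*(-10) = 20*(3*(1/13)*(-14))/3 + 80 = (20/3)*(-42/13) + 80 = -280/13 + 80 = 760/13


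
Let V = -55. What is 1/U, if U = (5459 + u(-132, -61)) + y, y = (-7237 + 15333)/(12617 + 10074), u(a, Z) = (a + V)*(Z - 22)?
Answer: 22691/476065276 ≈ 4.7664e-5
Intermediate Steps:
u(a, Z) = (-55 + a)*(-22 + Z) (u(a, Z) = (a - 55)*(Z - 22) = (-55 + a)*(-22 + Z))
y = 8096/22691 ≈ 0.35679
U = 476065276/22691 (U = (5459 + (1210 - 55*(-61) - 22*(-132) - 61*(-132))) + 8096/22691 = (5459 + (1210 + 3355 + 2904 + 8052)) + 8096/22691 = (5459 + 15521) + 8096/22691 = 20980 + 8096/22691 = 476065276/22691 ≈ 20980.)
1/U = 1/(476065276/22691) = 22691/476065276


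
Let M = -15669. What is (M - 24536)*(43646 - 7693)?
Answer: -1445490365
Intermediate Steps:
(M - 24536)*(43646 - 7693) = (-15669 - 24536)*(43646 - 7693) = -40205*35953 = -1445490365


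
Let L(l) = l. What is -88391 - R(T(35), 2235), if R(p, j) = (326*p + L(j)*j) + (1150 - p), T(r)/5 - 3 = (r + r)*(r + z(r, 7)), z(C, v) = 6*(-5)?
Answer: -5658391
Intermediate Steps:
z(C, v) = -30
T(r) = 15 + 10*r*(-30 + r) (T(r) = 15 + 5*((r + r)*(r - 30)) = 15 + 5*((2*r)*(-30 + r)) = 15 + 5*(2*r*(-30 + r)) = 15 + 10*r*(-30 + r))
R(p, j) = 1150 + j² + 325*p (R(p, j) = (326*p + j*j) + (1150 - p) = (326*p + j²) + (1150 - p) = (j² + 326*p) + (1150 - p) = 1150 + j² + 325*p)
-88391 - R(T(35), 2235) = -88391 - (1150 + 2235² + 325*(15 - 300*35 + 10*35²)) = -88391 - (1150 + 4995225 + 325*(15 - 10500 + 10*1225)) = -88391 - (1150 + 4995225 + 325*(15 - 10500 + 12250)) = -88391 - (1150 + 4995225 + 325*1765) = -88391 - (1150 + 4995225 + 573625) = -88391 - 1*5570000 = -88391 - 5570000 = -5658391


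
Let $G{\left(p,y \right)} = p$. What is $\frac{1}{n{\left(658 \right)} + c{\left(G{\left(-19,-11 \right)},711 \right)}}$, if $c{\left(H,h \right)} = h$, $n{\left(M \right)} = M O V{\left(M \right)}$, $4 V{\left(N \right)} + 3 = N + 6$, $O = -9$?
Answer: $- \frac{2}{1955799} \approx -1.0226 \cdot 10^{-6}$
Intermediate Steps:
$V{\left(N \right)} = \frac{3}{4} + \frac{N}{4}$ ($V{\left(N \right)} = - \frac{3}{4} + \frac{N + 6}{4} = - \frac{3}{4} + \frac{6 + N}{4} = - \frac{3}{4} + \left(\frac{3}{2} + \frac{N}{4}\right) = \frac{3}{4} + \frac{N}{4}$)
$n{\left(M \right)} = - 9 M \left(\frac{3}{4} + \frac{M}{4}\right)$ ($n{\left(M \right)} = M \left(-9\right) \left(\frac{3}{4} + \frac{M}{4}\right) = - 9 M \left(\frac{3}{4} + \frac{M}{4}\right)$)
$\frac{1}{n{\left(658 \right)} + c{\left(G{\left(-19,-11 \right)},711 \right)}} = \frac{1}{\left(- \frac{9}{4}\right) 658 \left(3 + 658\right) + 711} = \frac{1}{\left(- \frac{9}{4}\right) 658 \cdot 661 + 711} = \frac{1}{- \frac{1957221}{2} + 711} = \frac{1}{- \frac{1955799}{2}} = - \frac{2}{1955799}$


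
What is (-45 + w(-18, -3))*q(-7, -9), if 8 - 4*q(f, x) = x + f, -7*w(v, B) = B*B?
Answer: -1944/7 ≈ -277.71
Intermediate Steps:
w(v, B) = -B²/7 (w(v, B) = -B*B/7 = -B²/7)
q(f, x) = 2 - f/4 - x/4 (q(f, x) = 2 - (x + f)/4 = 2 - (f + x)/4 = 2 + (-f/4 - x/4) = 2 - f/4 - x/4)
(-45 + w(-18, -3))*q(-7, -9) = (-45 - ⅐*(-3)²)*(2 - ¼*(-7) - ¼*(-9)) = (-45 - ⅐*9)*(2 + 7/4 + 9/4) = (-45 - 9/7)*6 = -324/7*6 = -1944/7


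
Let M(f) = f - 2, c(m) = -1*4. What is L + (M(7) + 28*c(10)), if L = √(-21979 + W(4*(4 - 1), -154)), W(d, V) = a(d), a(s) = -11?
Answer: -107 + I*√21990 ≈ -107.0 + 148.29*I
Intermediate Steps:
c(m) = -4
M(f) = -2 + f
W(d, V) = -11
L = I*√21990 (L = √(-21979 - 11) = √(-21990) = I*√21990 ≈ 148.29*I)
L + (M(7) + 28*c(10)) = I*√21990 + ((-2 + 7) + 28*(-4)) = I*√21990 + (5 - 112) = I*√21990 - 107 = -107 + I*√21990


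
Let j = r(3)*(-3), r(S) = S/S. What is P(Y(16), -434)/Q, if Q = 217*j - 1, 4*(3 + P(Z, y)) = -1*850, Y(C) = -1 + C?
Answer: 431/1304 ≈ 0.33052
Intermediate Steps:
r(S) = 1
P(Z, y) = -431/2 (P(Z, y) = -3 + (-1*850)/4 = -3 + (1/4)*(-850) = -3 - 425/2 = -431/2)
j = -3 (j = 1*(-3) = -3)
Q = -652 (Q = 217*(-3) - 1 = -651 - 1 = -652)
P(Y(16), -434)/Q = -431/2/(-652) = -431/2*(-1/652) = 431/1304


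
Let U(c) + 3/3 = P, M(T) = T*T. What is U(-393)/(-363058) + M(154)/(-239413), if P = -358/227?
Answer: -1954394304251/19731022724558 ≈ -0.099052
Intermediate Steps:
M(T) = T²
P = -358/227 (P = -358*1/227 = -358/227 ≈ -1.5771)
U(c) = -585/227 (U(c) = -1 - 358/227 = -585/227)
U(-393)/(-363058) + M(154)/(-239413) = -585/227/(-363058) + 154²/(-239413) = -585/227*(-1/363058) + 23716*(-1/239413) = 585/82414166 - 23716/239413 = -1954394304251/19731022724558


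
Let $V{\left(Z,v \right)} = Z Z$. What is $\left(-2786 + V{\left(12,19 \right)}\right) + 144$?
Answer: $-2498$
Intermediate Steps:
$V{\left(Z,v \right)} = Z^{2}$
$\left(-2786 + V{\left(12,19 \right)}\right) + 144 = \left(-2786 + 12^{2}\right) + 144 = \left(-2786 + 144\right) + 144 = -2642 + 144 = -2498$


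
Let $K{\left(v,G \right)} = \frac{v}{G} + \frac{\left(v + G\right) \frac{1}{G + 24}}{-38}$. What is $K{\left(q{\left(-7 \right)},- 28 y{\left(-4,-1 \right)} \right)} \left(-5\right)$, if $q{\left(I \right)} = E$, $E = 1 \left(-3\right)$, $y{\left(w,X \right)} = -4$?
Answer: $\frac{2165}{9044} \approx 0.23939$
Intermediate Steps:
$E = -3$
$q{\left(I \right)} = -3$
$K{\left(v,G \right)} = \frac{v}{G} - \frac{G + v}{38 \left(24 + G\right)}$ ($K{\left(v,G \right)} = \frac{v}{G} + \frac{G + v}{24 + G} \left(- \frac{1}{38}\right) = \frac{v}{G} - \frac{G + v}{38 \left(24 + G\right)}$)
$K{\left(q{\left(-7 \right)},- 28 y{\left(-4,-1 \right)} \right)} \left(-5\right) = \frac{- \left(\left(-28\right) \left(-4\right)\right)^{2} + 912 \left(-3\right) + 37 \left(\left(-28\right) \left(-4\right)\right) \left(-3\right)}{38 \left(\left(-28\right) \left(-4\right)\right) \left(24 - -112\right)} \left(-5\right) = \frac{- 112^{2} - 2736 + 37 \cdot 112 \left(-3\right)}{38 \cdot 112 \left(24 + 112\right)} \left(-5\right) = \frac{1}{38} \cdot \frac{1}{112} \cdot \frac{1}{136} \left(\left(-1\right) 12544 - 2736 - 12432\right) \left(-5\right) = \frac{1}{38} \cdot \frac{1}{112} \cdot \frac{1}{136} \left(-12544 - 2736 - 12432\right) \left(-5\right) = \frac{1}{38} \cdot \frac{1}{112} \cdot \frac{1}{136} \left(-27712\right) \left(-5\right) = \left(- \frac{433}{9044}\right) \left(-5\right) = \frac{2165}{9044}$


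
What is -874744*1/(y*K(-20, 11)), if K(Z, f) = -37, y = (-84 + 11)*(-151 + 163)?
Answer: -218686/8103 ≈ -26.988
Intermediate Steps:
y = -876 (y = -73*12 = -876)
-874744*1/(y*K(-20, 11)) = -874744/((-37*(-876))) = -874744/32412 = -874744*1/32412 = -218686/8103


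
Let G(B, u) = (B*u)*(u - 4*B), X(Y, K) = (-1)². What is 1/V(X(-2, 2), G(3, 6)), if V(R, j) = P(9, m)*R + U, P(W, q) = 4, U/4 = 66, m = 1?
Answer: 1/268 ≈ 0.0037313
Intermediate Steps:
U = 264 (U = 4*66 = 264)
X(Y, K) = 1
G(B, u) = B*u*(u - 4*B)
V(R, j) = 264 + 4*R (V(R, j) = 4*R + 264 = 264 + 4*R)
1/V(X(-2, 2), G(3, 6)) = 1/(264 + 4*1) = 1/(264 + 4) = 1/268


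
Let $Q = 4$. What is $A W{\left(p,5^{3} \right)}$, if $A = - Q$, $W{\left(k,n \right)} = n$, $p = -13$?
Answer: $-500$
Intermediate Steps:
$A = -4$ ($A = \left(-1\right) 4 = -4$)
$A W{\left(p,5^{3} \right)} = - 4 \cdot 5^{3} = \left(-4\right) 125 = -500$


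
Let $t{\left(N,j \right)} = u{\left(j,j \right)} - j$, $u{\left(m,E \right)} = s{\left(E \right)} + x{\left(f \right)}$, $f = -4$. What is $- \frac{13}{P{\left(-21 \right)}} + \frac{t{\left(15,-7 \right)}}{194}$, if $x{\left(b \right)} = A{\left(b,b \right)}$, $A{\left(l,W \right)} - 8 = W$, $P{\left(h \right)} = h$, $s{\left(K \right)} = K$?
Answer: $\frac{1303}{2037} \approx 0.63967$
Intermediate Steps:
$A{\left(l,W \right)} = 8 + W$
$x{\left(b \right)} = 8 + b$
$u{\left(m,E \right)} = 4 + E$ ($u{\left(m,E \right)} = E + \left(8 - 4\right) = E + 4 = 4 + E$)
$t{\left(N,j \right)} = 4$ ($t{\left(N,j \right)} = \left(4 + j\right) - j = 4$)
$- \frac{13}{P{\left(-21 \right)}} + \frac{t{\left(15,-7 \right)}}{194} = - \frac{13}{-21} + \frac{4}{194} = \left(-13\right) \left(- \frac{1}{21}\right) + 4 \cdot \frac{1}{194} = \frac{13}{21} + \frac{2}{97} = \frac{1303}{2037}$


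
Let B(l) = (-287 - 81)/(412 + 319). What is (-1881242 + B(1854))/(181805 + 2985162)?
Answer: -1375188270/2315052877 ≈ -0.59402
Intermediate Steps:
B(l) = -368/731
(-1881242 + B(1854))/(181805 + 2985162) = (-1881242 - 368/731)/(181805 + 2985162) = -1375188270/731/3166967 = -1375188270/731*1/3166967 = -1375188270/2315052877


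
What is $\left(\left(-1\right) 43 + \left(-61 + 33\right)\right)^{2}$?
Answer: $5041$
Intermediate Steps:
$\left(\left(-1\right) 43 + \left(-61 + 33\right)\right)^{2} = \left(-43 - 28\right)^{2} = \left(-71\right)^{2} = 5041$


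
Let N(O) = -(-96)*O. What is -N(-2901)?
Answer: 278496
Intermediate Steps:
N(O) = 96*O
-N(-2901) = -96*(-2901) = -1*(-278496) = 278496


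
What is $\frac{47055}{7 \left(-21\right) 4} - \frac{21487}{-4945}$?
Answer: $- \frac{73350873}{969220} \approx -75.68$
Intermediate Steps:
$\frac{47055}{7 \left(-21\right) 4} - \frac{21487}{-4945} = \frac{47055}{\left(-147\right) 4} - - \frac{21487}{4945} = \frac{47055}{-588} + \frac{21487}{4945} = 47055 \left(- \frac{1}{588}\right) + \frac{21487}{4945} = - \frac{15685}{196} + \frac{21487}{4945} = - \frac{73350873}{969220}$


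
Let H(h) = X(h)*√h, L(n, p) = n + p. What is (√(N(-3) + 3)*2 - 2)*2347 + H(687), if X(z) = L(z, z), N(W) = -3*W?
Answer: -4694 + 1374*√687 + 9388*√3 ≈ 47580.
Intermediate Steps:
X(z) = 2*z (X(z) = z + z = 2*z)
H(h) = 2*h^(3/2) (H(h) = (2*h)*√h = 2*h^(3/2))
(√(N(-3) + 3)*2 - 2)*2347 + H(687) = (√(-3*(-3) + 3)*2 - 2)*2347 + 2*687^(3/2) = (√(9 + 3)*2 - 2)*2347 + 2*(687*√687) = (√12*2 - 2)*2347 + 1374*√687 = ((2*√3)*2 - 2)*2347 + 1374*√687 = (4*√3 - 2)*2347 + 1374*√687 = (-2 + 4*√3)*2347 + 1374*√687 = (-4694 + 9388*√3) + 1374*√687 = -4694 + 1374*√687 + 9388*√3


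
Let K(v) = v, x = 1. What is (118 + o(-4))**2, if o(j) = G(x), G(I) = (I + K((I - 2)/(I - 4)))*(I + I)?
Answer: 131044/9 ≈ 14560.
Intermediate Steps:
G(I) = 2*I*(I + (-2 + I)/(-4 + I)) (G(I) = (I + (I - 2)/(I - 4))*(I + I) = (I + (-2 + I)/(-4 + I))*(2*I) = 2*I*(I + (-2 + I)/(-4 + I)))
o(j) = 8/3 (o(j) = 2*1*(-2 + 1 + 1*(-4 + 1))/(-4 + 1) = 2*1*(-2 + 1 + 1*(-3))/(-3) = 2*1*(-1/3)*(-2 + 1 - 3) = 2*1*(-1/3)*(-4) = 8/3)
(118 + o(-4))**2 = (118 + 8/3)**2 = (362/3)**2 = 131044/9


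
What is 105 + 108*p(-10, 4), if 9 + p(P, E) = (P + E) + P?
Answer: -2595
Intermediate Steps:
p(P, E) = -9 + E + 2*P (p(P, E) = -9 + ((P + E) + P) = -9 + ((E + P) + P) = -9 + (E + 2*P) = -9 + E + 2*P)
105 + 108*p(-10, 4) = 105 + 108*(-9 + 4 + 2*(-10)) = 105 + 108*(-9 + 4 - 20) = 105 + 108*(-25) = 105 - 2700 = -2595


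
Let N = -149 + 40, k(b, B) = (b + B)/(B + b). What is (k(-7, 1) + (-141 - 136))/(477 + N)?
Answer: -3/4 ≈ -0.75000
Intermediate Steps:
k(b, B) = 1 (k(b, B) = (B + b)/(B + b) = 1)
N = -109
(k(-7, 1) + (-141 - 136))/(477 + N) = (1 + (-141 - 136))/(477 - 109) = (1 - 277)/368 = -276*1/368 = -3/4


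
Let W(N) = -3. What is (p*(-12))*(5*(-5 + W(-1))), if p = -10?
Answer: -4800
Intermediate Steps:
(p*(-12))*(5*(-5 + W(-1))) = (-10*(-12))*(5*(-5 - 3)) = 120*(5*(-8)) = 120*(-40) = -4800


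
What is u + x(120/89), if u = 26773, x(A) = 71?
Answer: 26844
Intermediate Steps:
u + x(120/89) = 26773 + 71 = 26844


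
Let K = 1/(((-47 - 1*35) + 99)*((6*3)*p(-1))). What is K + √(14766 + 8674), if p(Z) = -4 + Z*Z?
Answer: -1/918 + 4*√1465 ≈ 153.10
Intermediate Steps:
p(Z) = -4 + Z²
K = -1/918 (K = 1/(((-47 - 1*35) + 99)*((6*3)*(-4 + (-1)²))) = 1/(((-47 - 35) + 99)*(18*(-4 + 1))) = 1/((-82 + 99)*(18*(-3))) = 1/(17*(-54)) = 1/(-918) = -1/918 ≈ -0.0010893)
K + √(14766 + 8674) = -1/918 + √(14766 + 8674) = -1/918 + √23440 = -1/918 + 4*√1465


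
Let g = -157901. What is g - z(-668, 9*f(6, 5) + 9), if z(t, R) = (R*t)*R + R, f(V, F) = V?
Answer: 2493328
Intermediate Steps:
z(t, R) = R + t*R² (z(t, R) = t*R² + R = R + t*R²)
g - z(-668, 9*f(6, 5) + 9) = -157901 - (9*6 + 9)*(1 + (9*6 + 9)*(-668)) = -157901 - (54 + 9)*(1 + (54 + 9)*(-668)) = -157901 - 63*(1 + 63*(-668)) = -157901 - 63*(1 - 42084) = -157901 - 63*(-42083) = -157901 - 1*(-2651229) = -157901 + 2651229 = 2493328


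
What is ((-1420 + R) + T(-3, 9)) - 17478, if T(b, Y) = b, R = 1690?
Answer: -17211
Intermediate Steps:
((-1420 + R) + T(-3, 9)) - 17478 = ((-1420 + 1690) - 3) - 17478 = (270 - 3) - 17478 = 267 - 17478 = -17211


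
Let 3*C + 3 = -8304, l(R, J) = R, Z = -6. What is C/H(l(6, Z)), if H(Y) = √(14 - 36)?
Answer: 2769*I*√22/22 ≈ 590.35*I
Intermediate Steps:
H(Y) = I*√22 (H(Y) = √(-22) = I*√22)
C = -2769 (C = -1 + (⅓)*(-8304) = -1 - 2768 = -2769)
C/H(l(6, Z)) = -2769*(-I*√22/22) = -(-2769)*I*√22/22 = 2769*I*√22/22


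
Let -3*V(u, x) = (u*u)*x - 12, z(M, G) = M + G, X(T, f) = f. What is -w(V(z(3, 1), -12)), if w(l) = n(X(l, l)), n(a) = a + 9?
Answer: -77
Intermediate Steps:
z(M, G) = G + M
V(u, x) = 4 - x*u²/3 (V(u, x) = -((u*u)*x - 12)/3 = -(u²*x - 12)/3 = -(x*u² - 12)/3 = -(-12 + x*u²)/3 = 4 - x*u²/3)
n(a) = 9 + a
w(l) = 9 + l
-w(V(z(3, 1), -12)) = -(9 + (4 - ⅓*(-12)*(1 + 3)²)) = -(9 + (4 - ⅓*(-12)*4²)) = -(9 + (4 - ⅓*(-12)*16)) = -(9 + (4 + 64)) = -(9 + 68) = -1*77 = -77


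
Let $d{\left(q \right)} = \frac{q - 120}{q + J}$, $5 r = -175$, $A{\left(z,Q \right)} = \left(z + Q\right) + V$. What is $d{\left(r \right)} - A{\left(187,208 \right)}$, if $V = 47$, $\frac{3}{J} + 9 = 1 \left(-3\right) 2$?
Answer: $- \frac{77017}{176} \approx -437.6$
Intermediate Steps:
$J = - \frac{1}{5}$ ($J = \frac{3}{-9 + 1 \left(-3\right) 2} = \frac{3}{-9 - 6} = \frac{3}{-15} = 3 \left(- \frac{1}{15}\right) = - \frac{1}{5} \approx -0.2$)
$A{\left(z,Q \right)} = 47 + Q + z$ ($A{\left(z,Q \right)} = \left(z + Q\right) + 47 = \left(Q + z\right) + 47 = 47 + Q + z$)
$r = -35$ ($r = \frac{1}{5} \left(-175\right) = -35$)
$d{\left(q \right)} = \frac{-120 + q}{- \frac{1}{5} + q}$ ($d{\left(q \right)} = \frac{q - 120}{q - \frac{1}{5}} = \frac{-120 + q}{- \frac{1}{5} + q}$)
$d{\left(r \right)} - A{\left(187,208 \right)} = \frac{5 \left(-120 - 35\right)}{-1 + 5 \left(-35\right)} - \left(47 + 208 + 187\right) = 5 \frac{1}{-1 - 175} \left(-155\right) - 442 = 5 \frac{1}{-176} \left(-155\right) - 442 = 5 \left(- \frac{1}{176}\right) \left(-155\right) - 442 = \frac{775}{176} - 442 = - \frac{77017}{176}$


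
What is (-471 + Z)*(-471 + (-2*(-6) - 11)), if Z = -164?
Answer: 298450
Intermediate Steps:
(-471 + Z)*(-471 + (-2*(-6) - 11)) = (-471 - 164)*(-471 + (-2*(-6) - 11)) = -635*(-471 + (12 - 11)) = -635*(-471 + 1) = -635*(-470) = 298450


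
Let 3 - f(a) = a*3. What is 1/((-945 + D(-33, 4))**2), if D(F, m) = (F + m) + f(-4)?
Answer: 1/919681 ≈ 1.0873e-6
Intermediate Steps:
f(a) = 3 - 3*a (f(a) = 3 - a*3 = 3 - 3*a)
D(F, m) = 15 + F + m (D(F, m) = (F + m) + (3 - 3*(-4)) = (F + m) + (3 + 12) = (F + m) + 15 = 15 + F + m)
1/((-945 + D(-33, 4))**2) = 1/((-945 + (15 - 33 + 4))**2) = 1/((-945 - 14)**2) = 1/((-959)**2) = 1/919681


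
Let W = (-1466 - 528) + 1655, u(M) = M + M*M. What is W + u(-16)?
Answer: -99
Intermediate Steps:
u(M) = M + M²
W = -339 (W = -1994 + 1655 = -339)
W + u(-16) = -339 - 16*(1 - 16) = -339 - 16*(-15) = -339 + 240 = -99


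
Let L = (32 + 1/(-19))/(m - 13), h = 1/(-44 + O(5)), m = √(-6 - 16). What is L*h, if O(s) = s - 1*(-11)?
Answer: 7891/101612 + 607*I*√22/101612 ≈ 0.077658 + 0.028019*I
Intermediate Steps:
O(s) = 11 + s (O(s) = s + 11 = 11 + s)
m = I*√22 (m = √(-22) = I*√22 ≈ 4.6904*I)
h = -1/28 (h = 1/(-44 + (11 + 5)) = 1/(-44 + 16) = 1/(-28) = -1/28 ≈ -0.035714)
L = 607/(19*(-13 + I*√22)) (L = (32 + 1/(-19))/(I*√22 - 13) = (32 + 1*(-1/19))/(-13 + I*√22) = (32 - 1/19)/(-13 + I*√22) = 607/(19*(-13 + I*√22)) ≈ -2.1744 - 0.78454*I)
L*h = (-7891/3629 - 607*I*√22/3629)*(-1/28) = 7891/101612 + 607*I*√22/101612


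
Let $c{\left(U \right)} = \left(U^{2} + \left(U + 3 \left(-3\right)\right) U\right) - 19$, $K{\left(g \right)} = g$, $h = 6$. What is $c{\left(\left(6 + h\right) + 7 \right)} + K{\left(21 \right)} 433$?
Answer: $9625$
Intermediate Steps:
$c{\left(U \right)} = -19 + U^{2} + U \left(-9 + U\right)$ ($c{\left(U \right)} = \left(U^{2} + \left(U - 9\right) U\right) - 19 = \left(U^{2} + \left(-9 + U\right) U\right) - 19 = \left(U^{2} + U \left(-9 + U\right)\right) - 19 = -19 + U^{2} + U \left(-9 + U\right)$)
$c{\left(\left(6 + h\right) + 7 \right)} + K{\left(21 \right)} 433 = \left(-19 - 9 \left(\left(6 + 6\right) + 7\right) + 2 \left(\left(6 + 6\right) + 7\right)^{2}\right) + 21 \cdot 433 = \left(-19 - 9 \left(12 + 7\right) + 2 \left(12 + 7\right)^{2}\right) + 9093 = \left(-19 - 171 + 2 \cdot 19^{2}\right) + 9093 = \left(-19 - 171 + 2 \cdot 361\right) + 9093 = \left(-19 - 171 + 722\right) + 9093 = 532 + 9093 = 9625$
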